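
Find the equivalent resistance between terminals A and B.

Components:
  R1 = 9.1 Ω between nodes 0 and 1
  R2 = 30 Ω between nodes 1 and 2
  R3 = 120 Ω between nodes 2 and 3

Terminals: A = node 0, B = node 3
Reduce the network between node 0 (A) and node 3 (B) by series/parallel combination:
  Rs1 = R1 + R2 (series, joined only at node 1) = 9.1 + 30 = 39.1 Ω
  Rs2 = R3 + Rs1 (series, joined only at node 2) = 120 + 39.1 = 159.1 Ω
R_eq = 159.1 Ω

Final answer: 159.1 Ω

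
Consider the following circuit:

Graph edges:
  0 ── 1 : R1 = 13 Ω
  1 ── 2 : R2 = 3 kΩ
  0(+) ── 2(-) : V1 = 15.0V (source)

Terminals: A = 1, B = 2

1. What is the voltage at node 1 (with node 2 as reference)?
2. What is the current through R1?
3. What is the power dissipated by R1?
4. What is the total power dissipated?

Nodal analysis, taking node 2 as the 0 V reference.
Source V1 fixes V_0 = 15 V.
KCL at each unknown node (sum of currents leaving = 0; resistances in Ω):
  Node 1: (V_1 - 15)/13 + (V_1 - 0)/3000 = 0
Collecting terms: 0.07726 × V_1 = 1.154  =>  V_1 = 14.94 V
Part 1:
  Read off the nodal solution: V_1 = 14.94 V
Part 2:
  I_R1 = (V_0 - V_1)/R1 = (15 - 14.94)/13 = 0.004978 A
  Magnitude: I_R1 = 0.004978 A
Part 3:
  I_R1 = (V_0 - V_1)/R1 = (15 - 14.94)/13 = 0.004978 A
  P_R1 = I_R1² × R1 = (0.004978)² × 13 = 0.0003222 W
Part 4:
  Power in each resistor, P = (ΔV)²/R:
    P_R1 = (15 - 14.94)²/13 = 0.0003222 W
    P_R2 = (14.94 - 0)²/3000 = 0.07435 W
  P_total = P_R1 + P_R2 = 0.07468 W

Final answers:
1. V_1 = 14.94 V
2. I_R1 = 0.004978 A
3. P_R1 = 0.0003222 W
4. P_total = 0.07468 W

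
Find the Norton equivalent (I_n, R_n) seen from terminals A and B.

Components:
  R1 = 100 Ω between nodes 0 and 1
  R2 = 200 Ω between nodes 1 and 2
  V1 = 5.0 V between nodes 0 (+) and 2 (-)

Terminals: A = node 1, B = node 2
Find the Thévenin equivalent first; then I_n = V_th/R_th and R_n = R_th.
Step 1 — V_th is the open-circuit voltage V_A - V_B (nothing connected across the terminals).
Nodal analysis, taking node 2 as the 0 V reference.
Source V1 fixes V_0 = 5 V.
KCL at each unknown node (sum of currents leaving = 0; resistances in Ω):
  Node 1: (V_1 - 5)/100 + (V_1 - 0)/200 = 0
Collecting terms: 0.015 × V_1 = 0.05  =>  V_1 = 3.333 V
V_th = V_1 - V_2 = 3.333 - 0 = 3.333 V
Step 2 — R_th: zero the source — replace V1 by a short circuit (node 2 merges into node 0) — and find the resistance seen between A (node 1) and B (node 0).
Reduce the network between node 1 (A) and node 0 (B) by series/parallel combination:
  Rp1 = R1 ‖ R2 (parallel, both between nodes 0 and 1) = 1/(1/100 + 1/200) = 66.67 Ω
R_th = 66.67 Ω
I_n = V_th/R_th = 3.333/66.67 = 0.05 A, and R_n = R_th = 66.67 Ω

Final answer: I_n = 0.05 A, R_n = 66.67 Ω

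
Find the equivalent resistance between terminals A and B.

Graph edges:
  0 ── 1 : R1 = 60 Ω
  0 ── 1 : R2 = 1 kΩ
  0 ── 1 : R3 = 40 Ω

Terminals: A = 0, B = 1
Reduce the network between node 0 (A) and node 1 (B) by series/parallel combination:
  Rp1 = R1 ‖ R2 ‖ R3 (parallel, all between nodes 0 and 1) = 1/(1/60 + 1/1000 + 1/40) = 23.44 Ω
R_eq = 23.44 Ω

Final answer: 23.44 Ω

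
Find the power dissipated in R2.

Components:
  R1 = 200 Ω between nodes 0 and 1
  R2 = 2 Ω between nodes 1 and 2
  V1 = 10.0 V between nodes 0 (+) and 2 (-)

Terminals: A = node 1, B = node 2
Nodal analysis, taking node 2 as the 0 V reference.
Source V1 fixes V_0 = 10 V.
KCL at each unknown node (sum of currents leaving = 0; resistances in Ω):
  Node 1: (V_1 - 10)/200 + (V_1 - 0)/2 = 0
Collecting terms: 0.505 × V_1 = 0.05  =>  V_1 = 0.09901 V
I_R2 = (V_1 - V_2)/R2 = (0.09901 - 0)/2 = 0.0495 A
P_R2 = I_R2² × R2 = (0.0495)² × 2 = 0.004901 W

Final answer: 0.004901 W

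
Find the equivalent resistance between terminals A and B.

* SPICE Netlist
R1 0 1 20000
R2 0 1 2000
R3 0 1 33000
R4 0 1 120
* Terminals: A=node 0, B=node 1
Reduce the network between node 0 (A) and node 1 (B) by series/parallel combination:
  Rp1 = R1 ‖ R2 ‖ R3 ‖ R4 (parallel, all between nodes 0 and 1) = 1/(1/20000 + 1/2000 + 1/33000 + 1/120) = 112.2 Ω
R_eq = 112.2 Ω

Final answer: 112.2 Ω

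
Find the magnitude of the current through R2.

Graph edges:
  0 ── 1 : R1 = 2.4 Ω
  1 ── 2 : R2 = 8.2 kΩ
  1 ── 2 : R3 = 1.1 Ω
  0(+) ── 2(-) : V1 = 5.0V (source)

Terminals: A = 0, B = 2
Nodal analysis, taking node 2 as the 0 V reference.
Source V1 fixes V_0 = 5 V.
KCL at each unknown node (sum of currents leaving = 0; resistances in Ω):
  Node 1: (V_1 - 5)/2.4 + (V_1 - 0)/8200 + (V_1 - 0)/1.1 = 0
Collecting terms: 1.326 × V_1 = 2.083  =>  V_1 = 1.571 V
I_R2 = (V_1 - V_2)/R2 = (1.571 - 0)/8200 = 0.0001916 A
|I_R2| = 0.0001916 A

Final answer: |I_R2| = 0.0001916 A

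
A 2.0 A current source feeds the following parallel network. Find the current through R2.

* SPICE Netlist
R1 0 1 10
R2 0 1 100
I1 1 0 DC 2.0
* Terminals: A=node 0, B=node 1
All resistors sit directly between nodes 0 and 1, so they are in parallel and share one voltage V; the full source current 2 A splits among them.
1/R_par = 1/10 + 1/100 = 0.11 S  =>  R_par = 9.091 Ω
V = I × R_par = 2 × 9.091 = 18.18 V
I_R2 = V/R2 = 18.18/100 = 0.1818 A

Final answer: 0.1818 A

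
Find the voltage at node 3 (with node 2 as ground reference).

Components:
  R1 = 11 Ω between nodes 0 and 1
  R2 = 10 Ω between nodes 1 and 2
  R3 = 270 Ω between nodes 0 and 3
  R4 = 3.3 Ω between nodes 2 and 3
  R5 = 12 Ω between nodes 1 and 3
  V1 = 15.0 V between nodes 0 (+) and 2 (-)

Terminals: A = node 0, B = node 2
Nodal analysis, taking node 2 as the 0 V reference.
Source V1 fixes V_0 = 15 V.
KCL at each unknown node (sum of currents leaving = 0; resistances in Ω):
  Node 1: (V_1 - 15)/11 + (V_1 - 0)/10 + (V_1 - V_3)/12 = 0
  Node 3: (V_3 - 15)/270 + (V_3 - 0)/3.3 + (V_3 - V_1)/12 = 0
Collecting terms (coefficients in siemens):
  0.2742·V_1 - 0.08333·V_3 = 1.364
  0.3901·V_3 - 0.08333·V_1 = 0.05556
Determinant D = (0.2742)(0.3901) - (-0.08333)(-0.08333) = 0.1
V_1 = [(1.364)(0.3901) - (-0.08333)(0.05556)]/D = 5.364 V
V_3 = [(0.2742)(0.05556) - (1.364)(-0.08333)]/D = 1.288 V
The requested potential is V_3 = 1.288 V.

Final answer: V_3 = 1.288 V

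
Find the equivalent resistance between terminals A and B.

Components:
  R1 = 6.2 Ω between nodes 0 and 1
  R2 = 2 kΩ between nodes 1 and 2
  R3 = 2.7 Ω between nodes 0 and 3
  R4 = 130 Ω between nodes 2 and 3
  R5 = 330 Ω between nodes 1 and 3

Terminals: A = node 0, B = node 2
The network is not a plain series/parallel combination. Inject a 1 A test current into terminal A (node 0) and return it from terminal B (node 2); then R_eq = V_A / (1 A).
Nodal analysis, taking node 2 as the 0 V reference.
Current source I_test pushes 1 A into node 0 and draws it out of node 2.
KCL at each unknown node (sum of currents leaving = 0; resistances in Ω):
  Node 0: (V_0 - V_1)/6.2 + (V_0 - V_3)/2.7 - 1 = 0
  Node 1: (V_1 - V_0)/6.2 + (V_1 - 0)/2000 + (V_1 - V_3)/330 = 0
  Node 3: (V_3 - V_0)/2.7 + (V_3 - V_1)/330 + (V_3 - 0)/130 = 0
Collecting terms (coefficients in siemens):
  0.5317·V_0 - 0.1613·V_1 - 0.3704·V_3 = 1
  0.1648·V_1 - 0.1613·V_0 - 0.00303·V_3 = 0
  0.3811·V_3 - 0.3704·V_0 - 0.00303·V_1 = 0
Solving these 3 simultaneous equations (Gaussian elimination) gives:
  V_0 = 124.5 V, V_1 = 124 V, V_3 = 121.9 V
R_eq = V_0 / 1 A = 124.5 Ω

Final answer: 124.5 Ω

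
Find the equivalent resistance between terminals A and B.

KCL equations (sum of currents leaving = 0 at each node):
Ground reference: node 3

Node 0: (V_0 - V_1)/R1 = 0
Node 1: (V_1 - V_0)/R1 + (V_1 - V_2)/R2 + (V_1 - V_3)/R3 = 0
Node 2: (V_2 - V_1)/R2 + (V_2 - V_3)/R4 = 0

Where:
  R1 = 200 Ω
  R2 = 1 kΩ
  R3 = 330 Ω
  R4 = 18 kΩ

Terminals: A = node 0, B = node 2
Reduce the network between node 0 (A) and node 2 (B) by series/parallel combination:
  Rs1 = R3 + R4 (series, joined only at node 3) = 330 + 18000 = 18330 Ω
  Rp1 = R2 ‖ Rs1 (parallel, both between nodes 1 and 2) = 1/(1/1000 + 1/18330) = 948.3 Ω
  Rs2 = R1 + Rp1 (series, joined only at node 1) = 200 + 948.3 = 1148 Ω
R_eq = 1.148 kΩ

Final answer: 1.148 kΩ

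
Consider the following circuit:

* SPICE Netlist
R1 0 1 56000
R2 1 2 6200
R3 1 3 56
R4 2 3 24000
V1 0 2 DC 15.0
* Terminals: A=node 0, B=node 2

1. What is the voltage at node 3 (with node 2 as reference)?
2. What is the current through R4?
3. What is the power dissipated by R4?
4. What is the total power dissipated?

Nodal analysis, taking node 2 as the 0 V reference.
Source V1 fixes V_0 = 15 V.
KCL at each unknown node (sum of currents leaving = 0; resistances in Ω):
  Node 1: (V_1 - 15)/56000 + (V_1 - 0)/6200 + (V_1 - V_3)/56 = 0
  Node 3: (V_3 - V_1)/56 + (V_3 - 0)/24000 = 0
Collecting terms (coefficients in siemens):
  0.01804·V_1 - 0.01786·V_3 = 0.0002679
  0.0179·V_3 - 0.01786·V_1 = 0
Determinant D = (0.01804)(0.0179) - (-0.01786)(-0.01786) = 0.000003951
V_1 = [(0.0002679)(0.0179) - (-0.01786)(0)]/D = 1.214 V
V_3 = [(0.01804)(0) - (0.0002679)(-0.01786)]/D = 1.211 V
Part 1:
  Read off the nodal solution: V_3 = 1.211 V
Part 2:
  I_R4 = (V_2 - V_3)/R4 = (0 - 1.211)/24000 = -0.00005045 A
  Magnitude: I_R4 = 0.00005045 A
Part 3:
  I_R4 = (V_2 - V_3)/R4 = (0 - 1.211)/24000 = -0.00005045 A
  P_R4 = I_R4² × R4 = (-0.00005045)² × 24000 = 0.00006108 W
Part 4:
  Power in each resistor, P = (ΔV)²/R:
    P_R1 = (15 - 1.214)²/56000 = 0.003394 W
    P_R2 = (1.214 - 0)²/6200 = 0.0002375 W
    P_R3 = (1.214 - 1.211)²/56 = 0.0000001425 W
    P_R4 = (0 - 1.211)²/24000 = 0.00006108 W
  P_total = P_R1 + P_R2 + P_R3 + P_R4 = 0.003693 W

Final answers:
1. V_3 = 1.211 V
2. I_R4 = 5.045e-05 A
3. P_R4 = 6.108e-05 W
4. P_total = 0.003693 W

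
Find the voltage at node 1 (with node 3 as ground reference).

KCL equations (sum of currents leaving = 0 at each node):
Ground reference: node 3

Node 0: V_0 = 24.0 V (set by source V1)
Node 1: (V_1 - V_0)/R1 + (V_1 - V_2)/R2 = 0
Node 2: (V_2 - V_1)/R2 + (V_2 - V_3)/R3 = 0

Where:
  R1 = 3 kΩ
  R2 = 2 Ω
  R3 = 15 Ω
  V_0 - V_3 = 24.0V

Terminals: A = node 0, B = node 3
Nodal analysis, taking node 3 as the 0 V reference.
Source V1 fixes V_0 = 24 V.
KCL at each unknown node (sum of currents leaving = 0; resistances in Ω):
  Node 1: (V_1 - 24)/3000 + (V_1 - V_2)/2 = 0
  Node 2: (V_2 - V_1)/2 + (V_2 - 0)/15 = 0
Collecting terms (coefficients in siemens):
  0.5003·V_1 - 0.5·V_2 = 0.008
  0.5667·V_2 - 0.5·V_1 = 0
Determinant D = (0.5003)(0.5667) - (-0.5)(-0.5) = 0.03352
V_1 = [(0.008)(0.5667) - (-0.5)(0)]/D = 0.1352 V
V_2 = [(0.5003)(0) - (0.008)(-0.5)]/D = 0.1193 V
The requested potential is V_1 = 0.1352 V.

Final answer: V_1 = 0.1352 V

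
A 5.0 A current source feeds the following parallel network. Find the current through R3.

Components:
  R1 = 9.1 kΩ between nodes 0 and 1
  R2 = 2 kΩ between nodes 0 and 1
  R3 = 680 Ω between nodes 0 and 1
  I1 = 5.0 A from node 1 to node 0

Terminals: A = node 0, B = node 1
All resistors sit directly between nodes 0 and 1, so they are in parallel and share one voltage V; the full source current 5 A splits among them.
1/R_par = 1/9100 + 1/2000 + 1/680 = 0.00208 S  =>  R_par = 480.7 Ω
V = I × R_par = 5 × 480.7 = 2403 V
I_R3 = V/R3 = 2403/680 = 3.534 A

Final answer: 3.534 A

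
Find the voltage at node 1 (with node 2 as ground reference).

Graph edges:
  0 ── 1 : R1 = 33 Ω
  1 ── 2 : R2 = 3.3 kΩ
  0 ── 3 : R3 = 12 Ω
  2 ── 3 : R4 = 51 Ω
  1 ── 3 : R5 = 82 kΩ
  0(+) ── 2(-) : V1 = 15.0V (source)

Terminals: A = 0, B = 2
Nodal analysis, taking node 2 as the 0 V reference.
Source V1 fixes V_0 = 15 V.
KCL at each unknown node (sum of currents leaving = 0; resistances in Ω):
  Node 1: (V_1 - 15)/33 + (V_1 - 0)/3300 + (V_1 - V_3)/82000 = 0
  Node 3: (V_3 - 15)/12 + (V_3 - 0)/51 + (V_3 - V_1)/82000 = 0
Collecting terms (coefficients in siemens):
  0.03062·V_1 - 0.0000122·V_3 = 0.4545
  0.103·V_3 - 0.0000122·V_1 = 1.25
Determinant D = (0.03062)(0.103) - (-0.0000122)(-0.0000122) = 0.003152
V_1 = [(0.4545)(0.103) - (-0.0000122)(1.25)]/D = 14.85 V
V_3 = [(0.03062)(1.25) - (0.4545)(-0.0000122)]/D = 12.14 V
The requested potential is V_1 = 14.85 V.

Final answer: V_1 = 14.85 V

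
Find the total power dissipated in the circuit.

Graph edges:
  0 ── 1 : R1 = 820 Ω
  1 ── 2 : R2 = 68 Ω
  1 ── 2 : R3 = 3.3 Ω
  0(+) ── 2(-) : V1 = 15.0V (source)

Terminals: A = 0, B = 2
Nodal analysis, taking node 2 as the 0 V reference.
Source V1 fixes V_0 = 15 V.
KCL at each unknown node (sum of currents leaving = 0; resistances in Ω):
  Node 1: (V_1 - 15)/820 + (V_1 - 0)/68 + (V_1 - 0)/3.3 = 0
Collecting terms: 0.319 × V_1 = 0.01829  =>  V_1 = 0.05735 V
Power in each resistor, P = (ΔV)²/R:
  P_R1 = (15 - 0.05735)²/820 = 0.2723 W
  P_R2 = (0.05735 - 0)²/68 = 0.00004837 W
  P_R3 = (0.05735 - 0)²/3.3 = 0.0009967 W
P_total = P_R1 + P_R2 + P_R3 = 0.2733 W

Final answer: 0.2733 W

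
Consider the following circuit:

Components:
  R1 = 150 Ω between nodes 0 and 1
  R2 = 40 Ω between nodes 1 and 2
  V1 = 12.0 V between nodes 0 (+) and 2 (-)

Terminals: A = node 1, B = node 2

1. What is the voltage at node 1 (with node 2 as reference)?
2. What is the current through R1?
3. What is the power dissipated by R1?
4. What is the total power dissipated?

Nodal analysis, taking node 2 as the 0 V reference.
Source V1 fixes V_0 = 12 V.
KCL at each unknown node (sum of currents leaving = 0; resistances in Ω):
  Node 1: (V_1 - 12)/150 + (V_1 - 0)/40 = 0
Collecting terms: 0.03167 × V_1 = 0.08  =>  V_1 = 2.526 V
Part 1:
  Read off the nodal solution: V_1 = 2.526 V
Part 2:
  I_R1 = (V_0 - V_1)/R1 = (12 - 2.526)/150 = 0.06316 A
  Magnitude: I_R1 = 0.06316 A
Part 3:
  I_R1 = (V_0 - V_1)/R1 = (12 - 2.526)/150 = 0.06316 A
  P_R1 = I_R1² × R1 = (0.06316)² × 150 = 0.5983 W
Part 4:
  Power in each resistor, P = (ΔV)²/R:
    P_R1 = (12 - 2.526)²/150 = 0.5983 W
    P_R2 = (2.526 - 0)²/40 = 0.1596 W
  P_total = P_R1 + P_R2 = 0.7579 W

Final answers:
1. V_1 = 2.526 V
2. I_R1 = 0.06316 A
3. P_R1 = 0.5983 W
4. P_total = 0.7579 W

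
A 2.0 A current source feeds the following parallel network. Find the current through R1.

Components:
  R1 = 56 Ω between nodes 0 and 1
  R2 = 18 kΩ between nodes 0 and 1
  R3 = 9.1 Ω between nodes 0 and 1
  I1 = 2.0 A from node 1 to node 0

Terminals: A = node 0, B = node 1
All resistors sit directly between nodes 0 and 1, so they are in parallel and share one voltage V; the full source current 2 A splits among them.
1/R_par = 1/56 + 1/18000 + 1/9.1 = 0.1278 S  =>  R_par = 7.825 Ω
V = I × R_par = 2 × 7.825 = 15.65 V
I_R1 = V/R1 = 15.65/56 = 0.2794 A

Final answer: 0.2794 A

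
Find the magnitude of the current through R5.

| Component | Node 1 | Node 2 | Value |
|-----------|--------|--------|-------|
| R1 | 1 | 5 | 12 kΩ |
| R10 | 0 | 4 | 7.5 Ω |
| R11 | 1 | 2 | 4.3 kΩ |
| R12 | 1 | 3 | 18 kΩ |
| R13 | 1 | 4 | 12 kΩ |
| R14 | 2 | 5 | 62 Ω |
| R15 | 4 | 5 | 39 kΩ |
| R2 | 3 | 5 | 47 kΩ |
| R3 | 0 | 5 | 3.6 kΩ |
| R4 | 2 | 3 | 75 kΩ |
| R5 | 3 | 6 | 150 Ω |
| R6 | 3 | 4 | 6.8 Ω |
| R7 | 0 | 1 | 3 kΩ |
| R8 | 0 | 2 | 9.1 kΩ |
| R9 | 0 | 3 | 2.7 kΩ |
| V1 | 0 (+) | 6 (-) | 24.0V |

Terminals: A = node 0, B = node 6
Nodal analysis, taking node 6 as the 0 V reference.
Source V1 fixes V_0 = 24 V.
KCL at each unknown node (sum of currents leaving = 0; resistances in Ω):
  Node 1: (V_1 - V_5)/12000 + (V_1 - 24)/3000 + (V_1 - V_2)/4300 + (V_1 - V_3)/18000 + (V_1 - V_4)/12000 = 0
  Node 2: (V_2 - V_3)/75000 + (V_2 - 24)/9100 + (V_2 - V_1)/4300 + (V_2 - V_5)/62 = 0
  Node 3: (V_3 - V_5)/47000 + (V_3 - V_2)/75000 + (V_3 - 0)/150 + (V_3 - V_4)/6.8 + (V_3 - 24)/2700 + (V_3 - V_1)/18000 = 0
  Node 4: (V_4 - V_3)/6.8 + (V_4 - 24)/7.5 + (V_4 - V_1)/12000 + (V_4 - V_5)/39000 = 0
  Node 5: (V_5 - V_1)/12000 + (V_5 - V_3)/47000 + (V_5 - 24)/3600 + (V_5 - V_2)/62 + (V_5 - V_4)/39000 = 0
Collecting terms (coefficients in siemens):
  0.0007881·V_1 - 0.0002326·V_2 - 0.00005556·V_3 - 0.00008333·V_4 - 0.00008333·V_5 = 0.008
  0.01648·V_2 - 0.0002326·V_1 - 0.00001333·V_3 - 0.01613·V_5 = 0.002637
  0.1542·V_3 - 0.00005556·V_1 - 0.00001333·V_2 - 0.1471·V_4 - 0.00002128·V_5 = 0.008889
  0.2805·V_4 - 0.00008333·V_1 - 0.1471·V_3 - 0.00002564·V_5 = 3.2
  0.01654·V_5 - 0.00008333·V_1 - 0.01613·V_2 - 0.00002128·V_3 - 0.00002564·V_4 = 0.006667
Solving these 5 simultaneous equations (Gaussian elimination) gives:
  V_1 = 23.62 V, V_2 = 23.71 V, V_3 = 21.92 V, V_4 = 22.91 V
  V_5 = 23.71 V
I_R5 = (V_3 - V_6)/R5 = (21.92 - 0)/150 = 0.1462 A
|I_R5| = 0.1462 A

Final answer: |I_R5| = 0.1462 A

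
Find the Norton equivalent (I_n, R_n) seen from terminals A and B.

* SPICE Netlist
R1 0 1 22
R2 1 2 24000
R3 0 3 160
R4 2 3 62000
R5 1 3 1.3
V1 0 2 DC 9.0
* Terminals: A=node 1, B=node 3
Find the Thévenin equivalent first; then I_n = V_th/R_th and R_n = R_th.
Step 1 — V_th is the open-circuit voltage V_A - V_B (nothing connected across the terminals).
Nodal analysis, taking node 2 as the 0 V reference.
Source V1 fixes V_0 = 9 V.
KCL at each unknown node (sum of currents leaving = 0; resistances in Ω):
  Node 1: (V_1 - 9)/22 + (V_1 - 0)/24000 + (V_1 - V_3)/1.3 = 0
  Node 3: (V_3 - 9)/160 + (V_3 - 0)/62000 + (V_3 - V_1)/1.3 = 0
Collecting terms (coefficients in siemens):
  0.8147·V_1 - 0.7692·V_3 = 0.4091
  0.7755·V_3 - 0.7692·V_1 = 0.05625
Determinant D = (0.8147)(0.7755) - (-0.7692)(-0.7692) = 0.0401
V_1 = [(0.4091)(0.7755) - (-0.7692)(0.05625)]/D = 8.99 V
V_3 = [(0.8147)(0.05625) - (0.4091)(-0.7692)]/D = 8.99 V
V_th = V_1 - V_3 = 8.99 - 8.99 = 0.0001061 V
Step 2 — R_th: zero the source — replace V1 by a short circuit (node 2 merges into node 0) — and find the resistance seen between A (node 1) and B (node 3).
Reduce the network between node 1 (A) and node 3 (B) by series/parallel combination:
  Rp1 = R1 ‖ R2 (parallel, both between nodes 0 and 1) = 1/(1/22 + 1/24000) = 21.98 Ω
  Rp2 = R3 ‖ R4 (parallel, both between nodes 0 and 3) = 1/(1/160 + 1/62000) = 159.6 Ω
  Rs1 = Rp1 + Rp2 (series, joined only at node 0) = 21.98 + 159.6 = 181.6 Ω
  Rp3 = R5 ‖ Rs1 (parallel, both between nodes 1 and 3) = 1/(1/1.3 + 1/181.6) = 1.291 Ω
R_th = 1.291 Ω
I_n = V_th/R_th = 0.0001061/1.291 = 0.00008219 A, and R_n = R_th = 1.291 Ω

Final answer: I_n = 8.219e-05 A, R_n = 1.291 Ω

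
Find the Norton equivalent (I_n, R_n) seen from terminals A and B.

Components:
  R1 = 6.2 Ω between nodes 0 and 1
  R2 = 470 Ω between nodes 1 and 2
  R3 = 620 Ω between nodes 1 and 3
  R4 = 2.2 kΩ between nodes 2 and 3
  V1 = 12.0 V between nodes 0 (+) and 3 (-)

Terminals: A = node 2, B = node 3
Find the Thévenin equivalent first; then I_n = V_th/R_th and R_n = R_th.
Step 1 — V_th is the open-circuit voltage V_A - V_B (nothing connected across the terminals).
Nodal analysis, taking node 3 as the 0 V reference.
Source V1 fixes V_0 = 12 V.
KCL at each unknown node (sum of currents leaving = 0; resistances in Ω):
  Node 1: (V_1 - 12)/6.2 + (V_1 - V_2)/470 + (V_1 - 0)/620 = 0
  Node 2: (V_2 - V_1)/470 + (V_2 - 0)/2200 = 0
Collecting terms (coefficients in siemens):
  0.165·V_1 - 0.002128·V_2 = 1.935
  0.002582·V_2 - 0.002128·V_1 = 0
Determinant D = (0.165)(0.002582) - (-0.002128)(-0.002128) = 0.0004216
V_1 = [(1.935)(0.002582) - (-0.002128)(0)]/D = 11.85 V
V_2 = [(0.165)(0) - (1.935)(-0.002128)]/D = 9.767 V
V_th = V_2 - V_3 = 9.767 - 0 = 9.767 V
Step 2 — R_th: zero the source — replace V1 by a short circuit (node 3 merges into node 0) — and find the resistance seen between A (node 2) and B (node 0).
Reduce the network between node 2 (A) and node 0 (B) by series/parallel combination:
  Rp1 = R1 ‖ R3 (parallel, both between nodes 0 and 1) = 1/(1/6.2 + 1/620) = 6.139 Ω
  Rs1 = R2 + Rp1 (series, joined only at node 1) = 470 + 6.139 = 476.1 Ω
  Rp2 = R4 ‖ Rs1 (parallel, both between nodes 0 and 2) = 1/(1/2200 + 1/476.1) = 391.4 Ω
R_th = 391.4 Ω
I_n = V_th/R_th = 9.767/391.4 = 0.02495 A, and R_n = R_th = 391.4 Ω

Final answer: I_n = 0.02495 A, R_n = 391.4 Ω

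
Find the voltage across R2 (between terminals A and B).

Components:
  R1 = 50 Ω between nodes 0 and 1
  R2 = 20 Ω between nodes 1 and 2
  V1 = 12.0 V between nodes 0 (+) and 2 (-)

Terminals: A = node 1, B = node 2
R1 and R2 are in series across V1 (node 0 → node 1 → node 2), and the output A–B is taken across R2, so this is a voltage divider.
Series current: I = V1/(R1 + R2) = 12/(50 + 20) = 12/70 = 0.1714 A
V_R2 = I × R2 = V1 × R2/(R1 + R2) = 12 × 20/70 = 3.429 V

Final answer: 3.429 V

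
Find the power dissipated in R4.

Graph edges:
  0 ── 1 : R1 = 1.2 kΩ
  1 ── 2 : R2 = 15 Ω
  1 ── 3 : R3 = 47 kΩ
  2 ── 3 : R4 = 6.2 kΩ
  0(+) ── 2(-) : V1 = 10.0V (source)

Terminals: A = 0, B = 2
Nodal analysis, taking node 2 as the 0 V reference.
Source V1 fixes V_0 = 10 V.
KCL at each unknown node (sum of currents leaving = 0; resistances in Ω):
  Node 1: (V_1 - 10)/1200 + (V_1 - 0)/15 + (V_1 - V_3)/47000 = 0
  Node 3: (V_3 - V_1)/47000 + (V_3 - 0)/6200 = 0
Collecting terms (coefficients in siemens):
  0.06752·V_1 - 0.00002128·V_3 = 0.008333
  0.0001826·V_3 - 0.00002128·V_1 = 0
Determinant D = (0.06752)(0.0001826) - (-0.00002128)(-0.00002128) = 0.00001233
V_1 = [(0.008333)(0.0001826) - (-0.00002128)(0)]/D = 0.1234 V
V_3 = [(0.06752)(0) - (0.008333)(-0.00002128)]/D = 0.01438 V
I_R4 = (V_2 - V_3)/R4 = (0 - 0.01438)/6200 = -0.00000232 A
P_R4 = I_R4² × R4 = (-0.00000232)² × 6200 = 0.00000003337 W

Final answer: 3.337e-08 W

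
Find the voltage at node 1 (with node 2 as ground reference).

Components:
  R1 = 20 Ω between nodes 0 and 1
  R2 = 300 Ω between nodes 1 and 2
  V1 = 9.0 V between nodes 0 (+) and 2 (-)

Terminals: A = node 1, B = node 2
Nodal analysis, taking node 2 as the 0 V reference.
Source V1 fixes V_0 = 9 V.
KCL at each unknown node (sum of currents leaving = 0; resistances in Ω):
  Node 1: (V_1 - 9)/20 + (V_1 - 0)/300 = 0
Collecting terms: 0.05333 × V_1 = 0.45  =>  V_1 = 8.438 V
The requested potential is V_1 = 8.438 V.

Final answer: V_1 = 8.438 V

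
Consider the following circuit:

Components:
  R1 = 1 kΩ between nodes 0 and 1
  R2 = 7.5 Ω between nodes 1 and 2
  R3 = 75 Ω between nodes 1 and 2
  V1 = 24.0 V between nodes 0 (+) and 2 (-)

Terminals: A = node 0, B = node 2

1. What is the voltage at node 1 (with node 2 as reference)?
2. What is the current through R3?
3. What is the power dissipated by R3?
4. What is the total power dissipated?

Nodal analysis, taking node 2 as the 0 V reference.
Source V1 fixes V_0 = 24 V.
KCL at each unknown node (sum of currents leaving = 0; resistances in Ω):
  Node 1: (V_1 - 24)/1000 + (V_1 - 0)/7.5 + (V_1 - 0)/75 = 0
Collecting terms: 0.1477 × V_1 = 0.024  =>  V_1 = 0.1625 V
Part 1:
  Read off the nodal solution: V_1 = 0.1625 V
Part 2:
  I_R3 = (V_1 - V_2)/R3 = (0.1625 - 0)/75 = 0.002167 A
  Magnitude: I_R3 = 0.002167 A
Part 3:
  I_R3 = (V_1 - V_2)/R3 = (0.1625 - 0)/75 = 0.002167 A
  P_R3 = I_R3² × R3 = (0.002167)² × 75 = 0.0003522 W
Part 4:
  Power in each resistor, P = (ΔV)²/R:
    P_R1 = (24 - 0.1625)²/1000 = 0.5682 W
    P_R2 = (0.1625 - 0)²/7.5 = 0.003522 W
    P_R3 = (0.1625 - 0)²/75 = 0.0003522 W
  P_total = P_R1 + P_R2 + P_R3 = 0.5721 W

Final answers:
1. V_1 = 0.1625 V
2. I_R3 = 0.002167 A
3. P_R3 = 0.0003522 W
4. P_total = 0.5721 W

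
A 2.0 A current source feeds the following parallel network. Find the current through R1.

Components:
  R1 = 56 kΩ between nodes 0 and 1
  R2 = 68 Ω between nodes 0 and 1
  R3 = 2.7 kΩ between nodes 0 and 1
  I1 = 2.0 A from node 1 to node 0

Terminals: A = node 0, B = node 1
All resistors sit directly between nodes 0 and 1, so they are in parallel and share one voltage V; the full source current 2 A splits among them.
1/R_par = 1/56000 + 1/68 + 1/2700 = 0.01509 S  =>  R_par = 66.25 Ω
V = I × R_par = 2 × 66.25 = 132.5 V
I_R1 = V/R1 = 132.5/56000 = 0.002366 A

Final answer: 0.002366 A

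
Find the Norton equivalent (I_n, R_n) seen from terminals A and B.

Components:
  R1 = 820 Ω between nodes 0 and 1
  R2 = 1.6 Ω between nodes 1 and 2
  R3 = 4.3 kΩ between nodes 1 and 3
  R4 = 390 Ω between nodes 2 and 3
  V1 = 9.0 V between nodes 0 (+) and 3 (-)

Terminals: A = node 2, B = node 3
Find the Thévenin equivalent first; then I_n = V_th/R_th and R_n = R_th.
Step 1 — V_th is the open-circuit voltage V_A - V_B (nothing connected across the terminals).
Nodal analysis, taking node 3 as the 0 V reference.
Source V1 fixes V_0 = 9 V.
KCL at each unknown node (sum of currents leaving = 0; resistances in Ω):
  Node 1: (V_1 - 9)/820 + (V_1 - V_2)/1.6 + (V_1 - 0)/4300 = 0
  Node 2: (V_2 - V_1)/1.6 + (V_2 - 0)/390 = 0
Collecting terms (coefficients in siemens):
  0.6265·V_1 - 0.625·V_2 = 0.01098
  0.6276·V_2 - 0.625·V_1 = 0
Determinant D = (0.6265)(0.6276) - (-0.625)(-0.625) = 0.002514
V_1 = [(0.01098)(0.6276) - (-0.625)(0)]/D = 2.74 V
V_2 = [(0.6265)(0) - (0.01098)(-0.625)]/D = 2.729 V
V_th = V_2 - V_3 = 2.729 - 0 = 2.729 V
Step 2 — R_th: zero the source — replace V1 by a short circuit (node 3 merges into node 0) — and find the resistance seen between A (node 2) and B (node 0).
Reduce the network between node 2 (A) and node 0 (B) by series/parallel combination:
  Rp1 = R1 ‖ R3 (parallel, both between nodes 0 and 1) = 1/(1/820 + 1/4300) = 688.7 Ω
  Rs1 = R2 + Rp1 (series, joined only at node 1) = 1.6 + 688.7 = 690.3 Ω
  Rp2 = R4 ‖ Rs1 (parallel, both between nodes 0 and 2) = 1/(1/390 + 1/690.3) = 249.2 Ω
R_th = 249.2 Ω
I_n = V_th/R_th = 2.729/249.2 = 0.01095 A, and R_n = R_th = 249.2 Ω

Final answer: I_n = 0.01095 A, R_n = 249.2 Ω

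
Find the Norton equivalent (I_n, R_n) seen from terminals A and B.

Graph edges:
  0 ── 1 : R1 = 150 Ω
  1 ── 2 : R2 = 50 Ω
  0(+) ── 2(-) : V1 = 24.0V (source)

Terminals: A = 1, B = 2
Find the Thévenin equivalent first; then I_n = V_th/R_th and R_n = R_th.
Step 1 — V_th is the open-circuit voltage V_A - V_B (nothing connected across the terminals).
Nodal analysis, taking node 2 as the 0 V reference.
Source V1 fixes V_0 = 24 V.
KCL at each unknown node (sum of currents leaving = 0; resistances in Ω):
  Node 1: (V_1 - 24)/150 + (V_1 - 0)/50 = 0
Collecting terms: 0.02667 × V_1 = 0.16  =>  V_1 = 6 V
V_th = V_1 - V_2 = 6 - 0 = 6 V
Step 2 — R_th: zero the source — replace V1 by a short circuit (node 2 merges into node 0) — and find the resistance seen between A (node 1) and B (node 0).
Reduce the network between node 1 (A) and node 0 (B) by series/parallel combination:
  Rp1 = R1 ‖ R2 (parallel, both between nodes 0 and 1) = 1/(1/150 + 1/50) = 37.5 Ω
R_th = 37.5 Ω
I_n = V_th/R_th = 6/37.5 = 0.16 A, and R_n = R_th = 37.5 Ω

Final answer: I_n = 0.16 A, R_n = 37.5 Ω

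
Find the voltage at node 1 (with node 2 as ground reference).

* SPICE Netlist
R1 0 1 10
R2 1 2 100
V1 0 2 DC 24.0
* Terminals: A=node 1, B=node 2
Nodal analysis, taking node 2 as the 0 V reference.
Source V1 fixes V_0 = 24 V.
KCL at each unknown node (sum of currents leaving = 0; resistances in Ω):
  Node 1: (V_1 - 24)/10 + (V_1 - 0)/100 = 0
Collecting terms: 0.11 × V_1 = 2.4  =>  V_1 = 21.82 V
The requested potential is V_1 = 21.82 V.

Final answer: V_1 = 21.82 V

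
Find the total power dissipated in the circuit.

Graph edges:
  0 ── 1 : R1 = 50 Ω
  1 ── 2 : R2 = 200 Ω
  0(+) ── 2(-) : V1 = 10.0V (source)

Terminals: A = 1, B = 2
Nodal analysis, taking node 2 as the 0 V reference.
Source V1 fixes V_0 = 10 V.
KCL at each unknown node (sum of currents leaving = 0; resistances in Ω):
  Node 1: (V_1 - 10)/50 + (V_1 - 0)/200 = 0
Collecting terms: 0.025 × V_1 = 0.2  =>  V_1 = 8 V
Power in each resistor, P = (ΔV)²/R:
  P_R1 = (10 - 8)²/50 = 0.08 W
  P_R2 = (8 - 0)²/200 = 0.32 W
P_total = P_R1 + P_R2 = 0.4 W

Final answer: 0.4 W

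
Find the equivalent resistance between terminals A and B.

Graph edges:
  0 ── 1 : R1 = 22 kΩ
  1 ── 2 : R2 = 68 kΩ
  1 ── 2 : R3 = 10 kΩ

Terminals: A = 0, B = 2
Reduce the network between node 0 (A) and node 2 (B) by series/parallel combination:
  Rp1 = R2 ‖ R3 (parallel, both between nodes 1 and 2) = 1/(1/68000 + 1/10000) = 8718 Ω
  Rs1 = R1 + Rp1 (series, joined only at node 1) = 22000 + 8718 = 30720 Ω
R_eq = 30.72 kΩ

Final answer: 30.72 kΩ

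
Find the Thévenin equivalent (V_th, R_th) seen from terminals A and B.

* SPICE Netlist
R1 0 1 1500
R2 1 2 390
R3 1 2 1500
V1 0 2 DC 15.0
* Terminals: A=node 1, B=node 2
Step 1 — V_th is the open-circuit voltage V_A - V_B (nothing connected across the terminals).
Nodal analysis, taking node 2 as the 0 V reference.
Source V1 fixes V_0 = 15 V.
KCL at each unknown node (sum of currents leaving = 0; resistances in Ω):
  Node 1: (V_1 - 15)/1500 + (V_1 - 0)/390 + (V_1 - 0)/1500 = 0
Collecting terms: 0.003897 × V_1 = 0.01  =>  V_1 = 2.566 V
V_th = V_1 - V_2 = 2.566 - 0 = 2.566 V
Step 2 — R_th: zero the source — replace V1 by a short circuit (node 2 merges into node 0) — and find the resistance seen between A (node 1) and B (node 0).
Reduce the network between node 1 (A) and node 0 (B) by series/parallel combination:
  Rp1 = R1 ‖ R2 ‖ R3 (parallel, all between nodes 0 and 1) = 1/(1/1500 + 1/390 + 1/1500) = 256.6 Ω
R_th = 256.6 Ω

Final answer: V_th = 2.566 V, R_th = 256.6 Ω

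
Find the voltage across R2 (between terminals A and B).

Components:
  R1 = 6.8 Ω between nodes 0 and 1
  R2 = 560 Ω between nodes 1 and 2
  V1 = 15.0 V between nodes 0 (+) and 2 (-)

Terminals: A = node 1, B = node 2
R1 and R2 are in series across V1 (node 0 → node 1 → node 2), and the output A–B is taken across R2, so this is a voltage divider.
Series current: I = V1/(R1 + R2) = 15/(6.8 + 560) = 15/566.8 = 0.02646 A
V_R2 = I × R2 = V1 × R2/(R1 + R2) = 15 × 560/566.8 = 14.82 V

Final answer: 14.82 V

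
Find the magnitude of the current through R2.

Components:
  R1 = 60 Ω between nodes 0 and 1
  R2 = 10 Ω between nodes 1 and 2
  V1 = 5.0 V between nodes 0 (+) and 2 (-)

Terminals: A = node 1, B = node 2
Nodal analysis, taking node 2 as the 0 V reference.
Source V1 fixes V_0 = 5 V.
KCL at each unknown node (sum of currents leaving = 0; resistances in Ω):
  Node 1: (V_1 - 5)/60 + (V_1 - 0)/10 = 0
Collecting terms: 0.1167 × V_1 = 0.08333  =>  V_1 = 0.7143 V
I_R2 = (V_1 - V_2)/R2 = (0.7143 - 0)/10 = 0.07143 A
|I_R2| = 0.07143 A

Final answer: |I_R2| = 0.07143 A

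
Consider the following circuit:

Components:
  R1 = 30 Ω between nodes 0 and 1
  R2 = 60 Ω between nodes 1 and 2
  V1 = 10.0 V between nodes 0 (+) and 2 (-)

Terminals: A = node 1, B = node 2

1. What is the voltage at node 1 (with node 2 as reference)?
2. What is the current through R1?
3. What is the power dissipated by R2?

Nodal analysis, taking node 2 as the 0 V reference.
Source V1 fixes V_0 = 10 V.
KCL at each unknown node (sum of currents leaving = 0; resistances in Ω):
  Node 1: (V_1 - 10)/30 + (V_1 - 0)/60 = 0
Collecting terms: 0.05 × V_1 = 0.3333  =>  V_1 = 6.667 V
Part 1:
  Read off the nodal solution: V_1 = 6.667 V
Part 2:
  I_R1 = (V_0 - V_1)/R1 = (10 - 6.667)/30 = 0.1111 A
  Magnitude: I_R1 = 0.1111 A
Part 3:
  I_R2 = (V_1 - V_2)/R2 = (6.667 - 0)/60 = 0.1111 A
  P_R2 = I_R2² × R2 = (0.1111)² × 60 = 0.7407 W

Final answers:
1. V_1 = 6.667 V
2. I_R1 = 0.1111 A
3. P_R2 = 0.7407 W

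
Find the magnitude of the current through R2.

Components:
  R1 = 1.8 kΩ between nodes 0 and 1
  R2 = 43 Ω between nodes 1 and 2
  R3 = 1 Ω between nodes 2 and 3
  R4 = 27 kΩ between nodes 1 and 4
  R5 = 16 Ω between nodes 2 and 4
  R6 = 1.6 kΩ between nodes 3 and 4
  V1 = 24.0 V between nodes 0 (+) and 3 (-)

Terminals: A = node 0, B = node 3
Nodal analysis, taking node 3 as the 0 V reference.
Source V1 fixes V_0 = 24 V.
KCL at each unknown node (sum of currents leaving = 0; resistances in Ω):
  Node 1: (V_1 - 24)/1800 + (V_1 - V_2)/43 + (V_1 - V_4)/27000 = 0
  Node 2: (V_2 - V_1)/43 + (V_2 - 0)/1 + (V_2 - V_4)/16 = 0
  Node 4: (V_4 - V_1)/27000 + (V_4 - V_2)/16 + (V_4 - 0)/1600 = 0
Collecting terms (coefficients in siemens):
  0.02385·V_1 - 0.02326·V_2 - 0.00003704·V_4 = 0.01333
  1.086·V_2 - 0.02326·V_1 - 0.0625·V_4 = 0
  0.06316·V_4 - 0.00003704·V_1 - 0.0625·V_2 = 0
Solving these 3 simultaneous equations (Gaussian elimination) gives:
  V_1 = 0.5718 V, V_2 = 0.01301 V, V_4 = 0.01321 V
I_R2 = (V_1 - V_2)/R2 = (0.5718 - 0.01301)/43 = 0.01299 A
|I_R2| = 0.01299 A

Final answer: |I_R2| = 0.01299 A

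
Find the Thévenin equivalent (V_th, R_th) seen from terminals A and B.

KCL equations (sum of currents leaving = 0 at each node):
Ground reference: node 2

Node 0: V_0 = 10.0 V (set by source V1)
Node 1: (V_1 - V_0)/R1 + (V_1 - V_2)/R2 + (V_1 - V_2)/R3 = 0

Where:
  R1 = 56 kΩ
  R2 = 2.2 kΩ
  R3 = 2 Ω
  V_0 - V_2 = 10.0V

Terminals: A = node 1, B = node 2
Step 1 — V_th is the open-circuit voltage V_A - V_B (nothing connected across the terminals).
Nodal analysis, taking node 2 as the 0 V reference.
Source V1 fixes V_0 = 10 V.
KCL at each unknown node (sum of currents leaving = 0; resistances in Ω):
  Node 1: (V_1 - 10)/56000 + (V_1 - 0)/2200 + (V_1 - 0)/2 = 0
Collecting terms: 0.5005 × V_1 = 0.0001786  =>  V_1 = 0.0003568 V
V_th = V_1 - V_2 = 0.0003568 - 0 = 0.0003568 V
Step 2 — R_th: zero the source — replace V1 by a short circuit (node 2 merges into node 0) — and find the resistance seen between A (node 1) and B (node 0).
Reduce the network between node 1 (A) and node 0 (B) by series/parallel combination:
  Rp1 = R1 ‖ R2 ‖ R3 (parallel, all between nodes 0 and 1) = 1/(1/56000 + 1/2200 + 1/2) = 1.998 Ω
R_th = 1.998 Ω

Final answer: V_th = 0.0003568 V, R_th = 1.998 Ω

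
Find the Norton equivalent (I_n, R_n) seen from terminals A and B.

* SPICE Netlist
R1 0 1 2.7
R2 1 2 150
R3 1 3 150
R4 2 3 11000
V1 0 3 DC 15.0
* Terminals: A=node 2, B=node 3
Find the Thévenin equivalent first; then I_n = V_th/R_th and R_n = R_th.
Step 1 — V_th is the open-circuit voltage V_A - V_B (nothing connected across the terminals).
Nodal analysis, taking node 3 as the 0 V reference.
Source V1 fixes V_0 = 15 V.
KCL at each unknown node (sum of currents leaving = 0; resistances in Ω):
  Node 1: (V_1 - 15)/2.7 + (V_1 - V_2)/150 + (V_1 - 0)/150 = 0
  Node 2: (V_2 - V_1)/150 + (V_2 - 0)/11000 = 0
Collecting terms (coefficients in siemens):
  0.3837·V_1 - 0.006667·V_2 = 5.556
  0.006758·V_2 - 0.006667·V_1 = 0
Determinant D = (0.3837)(0.006758) - (-0.006667)(-0.006667) = 0.002548
V_1 = [(5.556)(0.006758) - (-0.006667)(0)]/D = 14.73 V
V_2 = [(0.3837)(0) - (5.556)(-0.006667)]/D = 14.53 V
V_th = V_2 - V_3 = 14.53 - 0 = 14.53 V
Step 2 — R_th: zero the source — replace V1 by a short circuit (node 3 merges into node 0) — and find the resistance seen between A (node 2) and B (node 0).
Reduce the network between node 2 (A) and node 0 (B) by series/parallel combination:
  Rp1 = R1 ‖ R3 (parallel, both between nodes 0 and 1) = 1/(1/2.7 + 1/150) = 2.652 Ω
  Rs1 = R2 + Rp1 (series, joined only at node 1) = 150 + 2.652 = 152.7 Ω
  Rp2 = R4 ‖ Rs1 (parallel, both between nodes 0 and 2) = 1/(1/11000 + 1/152.7) = 150.6 Ω
R_th = 150.6 Ω
I_n = V_th/R_th = 14.53/150.6 = 0.09653 A, and R_n = R_th = 150.6 Ω

Final answer: I_n = 0.09653 A, R_n = 150.6 Ω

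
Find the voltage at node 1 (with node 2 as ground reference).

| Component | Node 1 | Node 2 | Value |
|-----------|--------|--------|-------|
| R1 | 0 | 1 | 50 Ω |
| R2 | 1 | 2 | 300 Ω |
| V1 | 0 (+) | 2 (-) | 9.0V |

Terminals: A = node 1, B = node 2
Nodal analysis, taking node 2 as the 0 V reference.
Source V1 fixes V_0 = 9 V.
KCL at each unknown node (sum of currents leaving = 0; resistances in Ω):
  Node 1: (V_1 - 9)/50 + (V_1 - 0)/300 = 0
Collecting terms: 0.02333 × V_1 = 0.18  =>  V_1 = 7.714 V
The requested potential is V_1 = 7.714 V.

Final answer: V_1 = 7.714 V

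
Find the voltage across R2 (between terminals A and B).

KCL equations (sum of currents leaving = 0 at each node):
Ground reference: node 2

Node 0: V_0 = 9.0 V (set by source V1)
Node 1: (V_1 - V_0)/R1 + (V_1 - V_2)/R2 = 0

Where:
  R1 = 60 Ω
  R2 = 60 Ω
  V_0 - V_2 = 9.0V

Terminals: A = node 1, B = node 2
R1 and R2 are in series across V1 (node 0 → node 1 → node 2), and the output A–B is taken across R2, so this is a voltage divider.
Series current: I = V1/(R1 + R2) = 9/(60 + 60) = 9/120 = 0.075 A
V_R2 = I × R2 = V1 × R2/(R1 + R2) = 9 × 60/120 = 4.5 V

Final answer: 4.5 V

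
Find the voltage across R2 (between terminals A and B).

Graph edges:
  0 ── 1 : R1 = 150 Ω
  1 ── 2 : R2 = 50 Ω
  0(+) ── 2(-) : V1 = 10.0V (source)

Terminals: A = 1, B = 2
R1 and R2 are in series across V1 (node 0 → node 1 → node 2), and the output A–B is taken across R2, so this is a voltage divider.
Series current: I = V1/(R1 + R2) = 10/(150 + 50) = 10/200 = 0.05 A
V_R2 = I × R2 = V1 × R2/(R1 + R2) = 10 × 50/200 = 2.5 V

Final answer: 2.5 V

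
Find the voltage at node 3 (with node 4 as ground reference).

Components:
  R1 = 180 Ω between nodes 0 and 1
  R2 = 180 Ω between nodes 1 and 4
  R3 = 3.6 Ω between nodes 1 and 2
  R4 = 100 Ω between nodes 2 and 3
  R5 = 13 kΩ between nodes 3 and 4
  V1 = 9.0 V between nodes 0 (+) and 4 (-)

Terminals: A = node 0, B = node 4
Nodal analysis, taking node 4 as the 0 V reference.
Source V1 fixes V_0 = 9 V.
KCL at each unknown node (sum of currents leaving = 0; resistances in Ω):
  Node 1: (V_1 - 9)/180 + (V_1 - 0)/180 + (V_1 - V_2)/3.6 = 0
  Node 2: (V_2 - V_1)/3.6 + (V_2 - V_3)/100 = 0
  Node 3: (V_3 - V_2)/100 + (V_3 - 0)/13000 = 0
Collecting terms (coefficients in siemens):
  0.2889·V_1 - 0.2778·V_2 = 0.05
  0.2878·V_2 - 0.2778·V_1 - 0.01·V_3 = 0
  0.01008·V_3 - 0.01·V_2 = 0
Solving these 3 simultaneous equations (Gaussian elimination) gives:
  V_1 = 4.469 V, V_2 = 4.468 V, V_3 = 4.434 V
The requested potential is V_3 = 4.434 V.

Final answer: V_3 = 4.434 V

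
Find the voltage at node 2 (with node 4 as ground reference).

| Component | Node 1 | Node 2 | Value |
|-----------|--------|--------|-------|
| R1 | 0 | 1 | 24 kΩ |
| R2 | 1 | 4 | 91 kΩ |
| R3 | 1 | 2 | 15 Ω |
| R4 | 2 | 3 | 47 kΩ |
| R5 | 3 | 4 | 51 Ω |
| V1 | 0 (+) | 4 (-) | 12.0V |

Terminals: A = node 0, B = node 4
Nodal analysis, taking node 4 as the 0 V reference.
Source V1 fixes V_0 = 12 V.
KCL at each unknown node (sum of currents leaving = 0; resistances in Ω):
  Node 1: (V_1 - 12)/24000 + (V_1 - 0)/91000 + (V_1 - V_2)/15 = 0
  Node 2: (V_2 - V_1)/15 + (V_2 - V_3)/47000 = 0
  Node 3: (V_3 - V_2)/47000 + (V_3 - 0)/51 = 0
Collecting terms (coefficients in siemens):
  0.06672·V_1 - 0.06667·V_2 = 0.0005
  0.06669·V_2 - 0.06667·V_1 - 0.00002128·V_3 = 0
  0.01963·V_3 - 0.00002128·V_2 = 0
Solving these 3 simultaneous equations (Gaussian elimination) gives:
  V_1 = 6.766 V, V_2 = 6.764 V, V_3 = 0.007331 V
The requested potential is V_2 = 6.764 V.

Final answer: V_2 = 6.764 V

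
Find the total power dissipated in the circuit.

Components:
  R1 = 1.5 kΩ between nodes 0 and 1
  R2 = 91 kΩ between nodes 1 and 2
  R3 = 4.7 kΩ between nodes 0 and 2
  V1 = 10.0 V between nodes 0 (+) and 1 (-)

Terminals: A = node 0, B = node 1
Nodal analysis, taking node 1 as the 0 V reference.
Source V1 fixes V_0 = 10 V.
KCL at each unknown node (sum of currents leaving = 0; resistances in Ω):
  Node 2: (V_2 - 0)/91000 + (V_2 - 10)/4700 = 0
Collecting terms: 0.0002238 × V_2 = 0.002128  =>  V_2 = 9.509 V
Power in each resistor, P = (ΔV)²/R:
  P_R1 = (10 - 0)²/1500 = 0.06667 W
  P_R2 = (0 - 9.509)²/91000 = 0.0009936 W
  P_R3 = (10 - 9.509)²/4700 = 0.00005132 W
P_total = P_R1 + P_R2 + P_R3 = 0.06771 W

Final answer: 0.06771 W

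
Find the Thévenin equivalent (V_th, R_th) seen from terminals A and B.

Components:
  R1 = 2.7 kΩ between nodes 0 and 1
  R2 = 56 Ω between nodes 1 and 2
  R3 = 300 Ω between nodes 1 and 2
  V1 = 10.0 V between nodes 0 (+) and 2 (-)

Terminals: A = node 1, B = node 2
Step 1 — V_th is the open-circuit voltage V_A - V_B (nothing connected across the terminals).
Nodal analysis, taking node 2 as the 0 V reference.
Source V1 fixes V_0 = 10 V.
KCL at each unknown node (sum of currents leaving = 0; resistances in Ω):
  Node 1: (V_1 - 10)/2700 + (V_1 - 0)/56 + (V_1 - 0)/300 = 0
Collecting terms: 0.02156 × V_1 = 0.003704  =>  V_1 = 0.1718 V
V_th = V_1 - V_2 = 0.1718 - 0 = 0.1718 V
Step 2 — R_th: zero the source — replace V1 by a short circuit (node 2 merges into node 0) — and find the resistance seen between A (node 1) and B (node 0).
Reduce the network between node 1 (A) and node 0 (B) by series/parallel combination:
  Rp1 = R1 ‖ R2 ‖ R3 (parallel, all between nodes 0 and 1) = 1/(1/2700 + 1/56 + 1/300) = 46.38 Ω
R_th = 46.38 Ω

Final answer: V_th = 0.1718 V, R_th = 46.38 Ω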